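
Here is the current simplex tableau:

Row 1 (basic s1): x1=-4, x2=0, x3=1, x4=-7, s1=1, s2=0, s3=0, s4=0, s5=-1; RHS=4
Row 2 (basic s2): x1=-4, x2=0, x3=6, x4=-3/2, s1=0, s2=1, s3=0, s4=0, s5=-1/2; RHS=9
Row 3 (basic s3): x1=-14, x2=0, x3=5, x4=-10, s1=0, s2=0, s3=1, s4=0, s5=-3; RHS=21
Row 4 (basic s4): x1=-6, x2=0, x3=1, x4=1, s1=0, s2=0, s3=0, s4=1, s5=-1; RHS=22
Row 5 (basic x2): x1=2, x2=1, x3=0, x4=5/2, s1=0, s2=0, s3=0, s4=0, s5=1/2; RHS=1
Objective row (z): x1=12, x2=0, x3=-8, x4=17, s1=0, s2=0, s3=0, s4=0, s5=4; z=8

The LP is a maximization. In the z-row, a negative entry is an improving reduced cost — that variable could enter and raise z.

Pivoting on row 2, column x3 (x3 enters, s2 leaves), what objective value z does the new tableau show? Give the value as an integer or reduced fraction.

20

Minimum ratio for x3: 9/6 = 3/2.
z changes by −(z-row coeff of x3)·ratio = −(-8)·(3/2) = 12.
New z = 8 + 12 = 20.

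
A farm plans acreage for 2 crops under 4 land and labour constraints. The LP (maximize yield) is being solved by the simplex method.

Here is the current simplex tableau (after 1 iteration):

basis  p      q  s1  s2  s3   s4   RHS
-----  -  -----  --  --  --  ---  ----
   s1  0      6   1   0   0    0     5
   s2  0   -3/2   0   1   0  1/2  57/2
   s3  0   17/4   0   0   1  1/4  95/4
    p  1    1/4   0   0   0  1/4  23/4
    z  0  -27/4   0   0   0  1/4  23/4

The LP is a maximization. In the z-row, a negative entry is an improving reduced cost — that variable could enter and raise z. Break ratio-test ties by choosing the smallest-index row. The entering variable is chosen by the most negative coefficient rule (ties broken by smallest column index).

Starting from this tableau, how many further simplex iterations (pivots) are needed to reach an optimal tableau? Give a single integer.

1

pivot: q in, s1 out → z = 91/8
No improving column remains; optimal.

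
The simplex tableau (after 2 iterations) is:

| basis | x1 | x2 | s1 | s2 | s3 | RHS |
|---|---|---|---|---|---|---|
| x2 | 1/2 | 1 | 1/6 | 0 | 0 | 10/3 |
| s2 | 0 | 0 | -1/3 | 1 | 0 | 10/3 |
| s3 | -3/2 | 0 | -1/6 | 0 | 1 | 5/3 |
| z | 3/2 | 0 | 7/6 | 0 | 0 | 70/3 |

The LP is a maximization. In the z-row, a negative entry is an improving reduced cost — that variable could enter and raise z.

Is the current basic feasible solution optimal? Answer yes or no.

No objective-row coefficient is strictly negative, so no entering variable exists; the tableau is optimal.

yes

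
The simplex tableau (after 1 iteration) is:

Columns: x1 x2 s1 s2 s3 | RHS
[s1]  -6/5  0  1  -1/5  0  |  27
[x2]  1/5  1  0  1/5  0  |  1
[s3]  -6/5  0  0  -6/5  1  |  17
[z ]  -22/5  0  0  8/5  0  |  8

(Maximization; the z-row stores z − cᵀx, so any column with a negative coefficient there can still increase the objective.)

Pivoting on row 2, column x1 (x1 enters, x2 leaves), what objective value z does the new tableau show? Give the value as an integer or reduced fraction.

Minimum ratio for x1: 1/(1/5) = 5.
z changes by −(z-row coeff of x1)·ratio = −(-22/5)·5 = 22.
New z = 8 + 22 = 30.

30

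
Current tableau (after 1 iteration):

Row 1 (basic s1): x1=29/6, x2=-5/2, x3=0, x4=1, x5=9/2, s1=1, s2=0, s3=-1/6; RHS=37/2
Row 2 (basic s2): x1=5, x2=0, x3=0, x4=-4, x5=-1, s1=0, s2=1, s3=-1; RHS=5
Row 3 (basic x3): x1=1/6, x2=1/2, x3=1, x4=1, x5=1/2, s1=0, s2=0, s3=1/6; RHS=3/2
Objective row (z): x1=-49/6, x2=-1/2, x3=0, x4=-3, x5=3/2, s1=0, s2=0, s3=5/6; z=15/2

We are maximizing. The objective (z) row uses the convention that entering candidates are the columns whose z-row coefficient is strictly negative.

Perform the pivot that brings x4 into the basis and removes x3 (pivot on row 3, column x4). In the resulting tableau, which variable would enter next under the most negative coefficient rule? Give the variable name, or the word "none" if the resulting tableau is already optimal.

Pivot element 1. New z-row = old z-row − (-3)·(row 3/1).
Updated z-row coefficients: x1: -23/3, x2: 1, x3: 3, x4: 0, x5: 3, s1: 0, s2: 0, s3: 4/3.
The most negative is -23/3 in column x1, so x1 would enter next.

x1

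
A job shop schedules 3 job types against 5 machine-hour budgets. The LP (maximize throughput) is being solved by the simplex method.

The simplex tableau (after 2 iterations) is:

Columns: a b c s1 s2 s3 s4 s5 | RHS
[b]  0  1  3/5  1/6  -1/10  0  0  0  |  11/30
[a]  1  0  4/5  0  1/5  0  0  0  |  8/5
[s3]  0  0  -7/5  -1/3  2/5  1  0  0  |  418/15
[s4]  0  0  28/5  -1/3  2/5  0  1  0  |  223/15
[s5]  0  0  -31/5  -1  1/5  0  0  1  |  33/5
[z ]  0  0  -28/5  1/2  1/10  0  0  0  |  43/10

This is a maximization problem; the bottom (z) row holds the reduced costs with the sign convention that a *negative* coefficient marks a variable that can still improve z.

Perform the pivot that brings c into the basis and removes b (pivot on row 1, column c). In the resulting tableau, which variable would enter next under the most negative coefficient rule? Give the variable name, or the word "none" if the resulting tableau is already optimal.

s2

Pivot element 3/5. New z-row = old z-row − (-28/5)·(row 1/(3/5)).
Updated z-row coefficients: a: 0, b: 28/3, c: 0, s1: 37/18, s2: -5/6, s3: 0, s4: 0, s5: 0.
The most negative is -5/6 in column s2, so s2 would enter next.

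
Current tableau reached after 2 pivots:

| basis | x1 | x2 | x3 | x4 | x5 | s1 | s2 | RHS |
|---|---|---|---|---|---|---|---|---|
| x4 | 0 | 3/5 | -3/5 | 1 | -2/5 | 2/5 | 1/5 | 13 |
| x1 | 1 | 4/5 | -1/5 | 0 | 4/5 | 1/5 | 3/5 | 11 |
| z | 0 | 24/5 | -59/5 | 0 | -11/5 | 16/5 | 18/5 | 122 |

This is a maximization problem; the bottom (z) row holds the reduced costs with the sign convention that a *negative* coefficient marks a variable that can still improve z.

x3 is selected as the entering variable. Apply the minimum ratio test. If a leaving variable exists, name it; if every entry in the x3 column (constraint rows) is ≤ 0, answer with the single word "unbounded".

x3-column entries: row 1: -3/5, row 2: -1/5. All ≤ 0, so x3 can increase without bound; the LP is unbounded in this direction.

unbounded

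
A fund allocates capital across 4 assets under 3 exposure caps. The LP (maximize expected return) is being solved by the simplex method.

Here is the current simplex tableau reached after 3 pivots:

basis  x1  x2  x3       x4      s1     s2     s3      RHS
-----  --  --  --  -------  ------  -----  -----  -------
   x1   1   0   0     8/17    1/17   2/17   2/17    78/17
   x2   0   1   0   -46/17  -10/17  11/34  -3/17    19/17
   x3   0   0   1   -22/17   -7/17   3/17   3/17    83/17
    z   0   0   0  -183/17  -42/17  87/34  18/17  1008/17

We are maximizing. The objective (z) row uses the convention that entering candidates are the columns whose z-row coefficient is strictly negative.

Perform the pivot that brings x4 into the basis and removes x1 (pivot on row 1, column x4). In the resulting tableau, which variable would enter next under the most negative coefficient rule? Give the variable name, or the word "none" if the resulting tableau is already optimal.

s1

Pivot element 8/17. New z-row = old z-row − (-183/17)·(row 1/(8/17)).
Updated z-row coefficients: x1: 183/8, x2: 0, x3: 0, x4: 0, s1: -9/8, s2: 21/4, s3: 15/4.
The most negative is -9/8 in column s1, so s1 would enter next.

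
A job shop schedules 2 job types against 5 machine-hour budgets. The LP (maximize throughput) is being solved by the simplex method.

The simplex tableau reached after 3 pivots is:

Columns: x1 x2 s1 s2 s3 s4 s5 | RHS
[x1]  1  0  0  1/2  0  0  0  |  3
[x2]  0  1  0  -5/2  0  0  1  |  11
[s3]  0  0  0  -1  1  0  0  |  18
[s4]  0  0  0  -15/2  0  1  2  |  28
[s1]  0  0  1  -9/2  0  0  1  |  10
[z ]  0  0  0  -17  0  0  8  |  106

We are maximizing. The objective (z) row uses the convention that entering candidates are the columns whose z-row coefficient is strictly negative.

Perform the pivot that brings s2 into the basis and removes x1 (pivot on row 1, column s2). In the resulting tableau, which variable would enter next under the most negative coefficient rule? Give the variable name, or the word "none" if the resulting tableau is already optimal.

Pivot element 1/2. New z-row = old z-row − (-17)·(row 1/(1/2)).
Updated z-row coefficients: x1: 34, x2: 0, s1: 0, s2: 0, s3: 0, s4: 0, s5: 8.
No coefficient is strictly negative; the tableau after this pivot is optimal.

none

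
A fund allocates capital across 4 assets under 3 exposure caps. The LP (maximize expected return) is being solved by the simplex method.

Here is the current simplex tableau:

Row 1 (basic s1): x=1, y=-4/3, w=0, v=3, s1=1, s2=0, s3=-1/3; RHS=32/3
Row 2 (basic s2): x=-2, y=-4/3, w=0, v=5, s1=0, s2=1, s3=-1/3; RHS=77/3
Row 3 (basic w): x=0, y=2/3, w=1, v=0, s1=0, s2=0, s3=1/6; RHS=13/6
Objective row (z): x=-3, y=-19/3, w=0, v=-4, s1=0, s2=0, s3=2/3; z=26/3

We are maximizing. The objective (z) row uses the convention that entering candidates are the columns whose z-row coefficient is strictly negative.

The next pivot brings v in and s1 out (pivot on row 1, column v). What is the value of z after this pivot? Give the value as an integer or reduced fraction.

Minimum ratio for v: (32/3)/3 = 32/9.
z changes by −(z-row coeff of v)·ratio = −(-4)·(32/9) = 128/9.
New z = 26/3 + (128/9) = 206/9.

206/9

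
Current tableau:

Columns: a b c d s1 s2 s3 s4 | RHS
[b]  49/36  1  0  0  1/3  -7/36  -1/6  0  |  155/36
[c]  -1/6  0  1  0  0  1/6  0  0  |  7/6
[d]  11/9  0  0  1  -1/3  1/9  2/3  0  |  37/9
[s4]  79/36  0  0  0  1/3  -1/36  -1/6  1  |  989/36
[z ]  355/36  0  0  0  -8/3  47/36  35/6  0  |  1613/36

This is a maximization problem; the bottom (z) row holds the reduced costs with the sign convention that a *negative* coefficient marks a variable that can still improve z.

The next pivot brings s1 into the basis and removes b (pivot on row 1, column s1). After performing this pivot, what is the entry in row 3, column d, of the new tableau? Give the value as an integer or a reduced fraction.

1

Pivot element is row 1, column s1: 1/3.
Normalize row 1: new (row 1, d) = 0/(1/3) = 0.
row 3 ← row 3 − (-1/3)·(new row 1): 1 − (-1/3)·0 = 1.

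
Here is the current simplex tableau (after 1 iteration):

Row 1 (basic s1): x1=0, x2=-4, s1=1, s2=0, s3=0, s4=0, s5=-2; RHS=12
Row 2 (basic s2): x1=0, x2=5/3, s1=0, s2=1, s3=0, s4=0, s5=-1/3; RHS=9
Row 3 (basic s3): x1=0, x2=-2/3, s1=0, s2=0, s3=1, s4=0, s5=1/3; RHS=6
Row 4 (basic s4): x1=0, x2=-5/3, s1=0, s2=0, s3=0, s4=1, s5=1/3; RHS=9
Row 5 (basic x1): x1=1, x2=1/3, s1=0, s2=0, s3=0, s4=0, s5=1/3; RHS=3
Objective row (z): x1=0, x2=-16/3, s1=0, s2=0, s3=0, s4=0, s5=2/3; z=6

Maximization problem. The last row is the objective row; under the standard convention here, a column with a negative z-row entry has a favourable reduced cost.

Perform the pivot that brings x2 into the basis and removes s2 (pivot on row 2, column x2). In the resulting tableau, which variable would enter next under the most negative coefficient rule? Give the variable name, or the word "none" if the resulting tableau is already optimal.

s5

Pivot element 5/3. New z-row = old z-row − (-16/3)·(row 2/(5/3)).
Updated z-row coefficients: x1: 0, x2: 0, s1: 0, s2: 16/5, s3: 0, s4: 0, s5: -2/5.
The most negative is -2/5 in column s5, so s5 would enter next.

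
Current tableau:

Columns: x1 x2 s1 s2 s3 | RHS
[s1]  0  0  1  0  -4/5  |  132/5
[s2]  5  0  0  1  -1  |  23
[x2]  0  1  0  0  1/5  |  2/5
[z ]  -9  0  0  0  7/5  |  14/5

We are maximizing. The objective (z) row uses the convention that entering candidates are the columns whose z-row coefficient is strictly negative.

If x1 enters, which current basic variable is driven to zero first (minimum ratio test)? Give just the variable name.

s2

Ratios: row 1 (s1): entry 0 ≤ 0, skip; row 2 (s2): 23/5 = 23/5; row 3 (x2): entry 0 ≤ 0, skip.
Minimum ratio 23/5 is in the s2 row, so s2 leaves.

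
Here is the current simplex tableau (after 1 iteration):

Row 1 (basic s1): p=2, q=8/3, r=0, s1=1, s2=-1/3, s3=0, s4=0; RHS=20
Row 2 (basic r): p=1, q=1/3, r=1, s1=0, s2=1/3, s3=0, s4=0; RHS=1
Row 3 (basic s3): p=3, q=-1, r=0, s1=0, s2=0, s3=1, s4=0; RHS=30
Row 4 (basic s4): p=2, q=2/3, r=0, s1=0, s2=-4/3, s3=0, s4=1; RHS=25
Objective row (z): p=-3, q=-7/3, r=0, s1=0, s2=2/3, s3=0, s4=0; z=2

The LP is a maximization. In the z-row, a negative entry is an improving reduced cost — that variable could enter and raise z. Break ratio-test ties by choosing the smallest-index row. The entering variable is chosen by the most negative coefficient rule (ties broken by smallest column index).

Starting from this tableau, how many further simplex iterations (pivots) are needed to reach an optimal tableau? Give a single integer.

2

pivot: p in, r out → z = 5
pivot: q in, p out → z = 9
No improving column remains; optimal.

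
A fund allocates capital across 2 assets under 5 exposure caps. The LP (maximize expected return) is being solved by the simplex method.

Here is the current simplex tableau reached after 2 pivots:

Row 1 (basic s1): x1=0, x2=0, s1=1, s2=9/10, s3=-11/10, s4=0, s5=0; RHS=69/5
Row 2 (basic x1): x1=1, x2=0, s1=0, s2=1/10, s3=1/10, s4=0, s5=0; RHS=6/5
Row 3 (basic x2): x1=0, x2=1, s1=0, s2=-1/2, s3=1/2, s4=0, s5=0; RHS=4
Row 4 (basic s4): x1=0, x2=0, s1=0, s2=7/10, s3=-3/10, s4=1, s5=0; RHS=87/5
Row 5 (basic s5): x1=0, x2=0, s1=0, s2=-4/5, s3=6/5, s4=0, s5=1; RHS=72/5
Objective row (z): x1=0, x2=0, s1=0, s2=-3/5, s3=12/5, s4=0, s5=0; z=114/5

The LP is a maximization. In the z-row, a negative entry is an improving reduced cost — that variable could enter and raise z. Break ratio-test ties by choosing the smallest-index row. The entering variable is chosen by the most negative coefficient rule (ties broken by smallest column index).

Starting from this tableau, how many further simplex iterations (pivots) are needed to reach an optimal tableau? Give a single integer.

pivot: s2 in, x1 out → z = 30
No improving column remains; optimal.

1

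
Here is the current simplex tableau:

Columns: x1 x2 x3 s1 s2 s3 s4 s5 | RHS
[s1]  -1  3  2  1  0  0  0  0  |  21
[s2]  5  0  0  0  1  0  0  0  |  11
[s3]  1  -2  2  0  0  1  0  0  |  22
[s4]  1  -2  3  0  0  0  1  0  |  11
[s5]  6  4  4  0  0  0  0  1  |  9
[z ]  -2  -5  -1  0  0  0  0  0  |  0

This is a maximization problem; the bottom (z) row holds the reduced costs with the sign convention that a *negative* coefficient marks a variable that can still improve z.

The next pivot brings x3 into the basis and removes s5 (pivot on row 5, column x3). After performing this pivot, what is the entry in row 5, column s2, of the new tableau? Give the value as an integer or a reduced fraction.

Pivot element is row 5, column x3: 4.
Normalize row 5: new (row 5, s2) = 0/4 = 0.
Row 5 is the pivot row, so the entry is 0.

0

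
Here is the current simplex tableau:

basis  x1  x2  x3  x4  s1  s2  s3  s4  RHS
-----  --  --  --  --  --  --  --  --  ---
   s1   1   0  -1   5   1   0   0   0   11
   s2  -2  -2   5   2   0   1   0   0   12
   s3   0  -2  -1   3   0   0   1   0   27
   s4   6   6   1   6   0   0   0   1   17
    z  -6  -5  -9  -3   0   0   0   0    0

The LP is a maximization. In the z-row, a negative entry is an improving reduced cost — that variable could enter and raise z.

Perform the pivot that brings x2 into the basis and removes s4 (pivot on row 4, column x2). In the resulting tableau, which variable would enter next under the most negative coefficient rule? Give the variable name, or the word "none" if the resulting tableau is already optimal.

x3

Pivot element 6. New z-row = old z-row − (-5)·(row 4/6).
Updated z-row coefficients: x1: -1, x2: 0, x3: -49/6, x4: 2, s1: 0, s2: 0, s3: 0, s4: 5/6.
The most negative is -49/6 in column x3, so x3 would enter next.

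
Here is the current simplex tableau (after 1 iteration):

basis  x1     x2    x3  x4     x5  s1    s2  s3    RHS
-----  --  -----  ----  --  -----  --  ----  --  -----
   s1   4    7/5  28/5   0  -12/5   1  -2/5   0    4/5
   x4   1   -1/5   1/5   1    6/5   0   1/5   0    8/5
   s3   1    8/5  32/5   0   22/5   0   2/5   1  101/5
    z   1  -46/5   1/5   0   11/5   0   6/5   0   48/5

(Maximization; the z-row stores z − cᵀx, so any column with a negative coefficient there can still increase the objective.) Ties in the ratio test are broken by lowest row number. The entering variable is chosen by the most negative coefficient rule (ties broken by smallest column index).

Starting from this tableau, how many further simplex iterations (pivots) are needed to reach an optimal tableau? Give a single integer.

pivot: x2 in, s1 out → z = 104/7
pivot: x5 in, x4 out → z = 42
No improving column remains; optimal.

2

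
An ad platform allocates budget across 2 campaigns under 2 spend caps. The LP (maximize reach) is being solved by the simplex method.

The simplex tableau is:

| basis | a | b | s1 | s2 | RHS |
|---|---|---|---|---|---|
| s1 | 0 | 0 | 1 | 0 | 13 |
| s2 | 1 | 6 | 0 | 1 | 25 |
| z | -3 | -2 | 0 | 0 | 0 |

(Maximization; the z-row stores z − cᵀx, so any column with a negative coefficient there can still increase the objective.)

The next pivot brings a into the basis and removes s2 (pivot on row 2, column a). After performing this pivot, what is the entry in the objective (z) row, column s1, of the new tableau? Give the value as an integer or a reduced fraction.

0

Pivot element is row 2, column a: 1.
Normalize row 2: new (row 2, s1) = 0/1 = 0.
z-row ← z-row − (-3)·(new row 2): 0 − (-3)·0 = 0.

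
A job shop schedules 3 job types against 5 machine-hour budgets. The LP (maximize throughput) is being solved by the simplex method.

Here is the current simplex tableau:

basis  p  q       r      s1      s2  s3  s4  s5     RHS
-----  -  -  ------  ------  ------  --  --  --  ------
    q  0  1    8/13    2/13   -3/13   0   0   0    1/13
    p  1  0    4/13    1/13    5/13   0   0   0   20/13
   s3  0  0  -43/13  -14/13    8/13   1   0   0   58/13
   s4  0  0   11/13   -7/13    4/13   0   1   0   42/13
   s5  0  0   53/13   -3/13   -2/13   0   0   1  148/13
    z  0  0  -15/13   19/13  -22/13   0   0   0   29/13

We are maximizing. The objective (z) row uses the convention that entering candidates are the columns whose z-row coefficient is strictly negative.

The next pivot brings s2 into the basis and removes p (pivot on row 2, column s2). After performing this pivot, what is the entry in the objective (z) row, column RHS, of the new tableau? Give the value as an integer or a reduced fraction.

Pivot element is row 2, column s2: 5/13.
Normalize row 2: new (row 2, RHS) = (20/13)/(5/13) = 4.
z-row ← z-row − (-22/13)·(new row 2): 29/13 − (-22/13)·4 = 9.

9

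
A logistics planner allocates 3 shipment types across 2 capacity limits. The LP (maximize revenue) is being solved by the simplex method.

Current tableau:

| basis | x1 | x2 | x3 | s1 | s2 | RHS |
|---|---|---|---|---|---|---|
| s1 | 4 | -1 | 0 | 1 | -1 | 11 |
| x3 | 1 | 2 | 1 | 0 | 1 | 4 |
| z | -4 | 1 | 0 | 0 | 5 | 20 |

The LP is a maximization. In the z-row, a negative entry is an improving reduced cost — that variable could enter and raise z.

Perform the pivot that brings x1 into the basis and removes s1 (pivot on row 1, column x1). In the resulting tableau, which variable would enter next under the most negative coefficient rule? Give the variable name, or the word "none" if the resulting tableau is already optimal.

Pivot element 4. New z-row = old z-row − (-4)·(row 1/4).
Updated z-row coefficients: x1: 0, x2: 0, x3: 0, s1: 1, s2: 4.
No coefficient is strictly negative; the tableau after this pivot is optimal.

none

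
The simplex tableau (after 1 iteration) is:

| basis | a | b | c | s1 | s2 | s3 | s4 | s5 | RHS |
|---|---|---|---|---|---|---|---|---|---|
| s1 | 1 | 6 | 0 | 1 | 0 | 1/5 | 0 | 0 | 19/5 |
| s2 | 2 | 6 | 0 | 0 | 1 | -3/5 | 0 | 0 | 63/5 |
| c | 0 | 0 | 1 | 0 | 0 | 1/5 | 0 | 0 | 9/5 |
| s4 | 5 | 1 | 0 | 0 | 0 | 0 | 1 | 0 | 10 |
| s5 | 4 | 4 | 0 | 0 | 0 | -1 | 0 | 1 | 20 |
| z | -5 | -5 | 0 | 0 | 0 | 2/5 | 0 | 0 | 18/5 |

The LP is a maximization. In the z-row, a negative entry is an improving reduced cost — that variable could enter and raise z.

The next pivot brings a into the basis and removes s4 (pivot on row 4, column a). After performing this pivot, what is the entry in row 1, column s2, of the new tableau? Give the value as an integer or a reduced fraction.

Pivot element is row 4, column a: 5.
Normalize row 4: new (row 4, s2) = 0/5 = 0.
row 1 ← row 1 − 1·(new row 4): 0 − 1·0 = 0.

0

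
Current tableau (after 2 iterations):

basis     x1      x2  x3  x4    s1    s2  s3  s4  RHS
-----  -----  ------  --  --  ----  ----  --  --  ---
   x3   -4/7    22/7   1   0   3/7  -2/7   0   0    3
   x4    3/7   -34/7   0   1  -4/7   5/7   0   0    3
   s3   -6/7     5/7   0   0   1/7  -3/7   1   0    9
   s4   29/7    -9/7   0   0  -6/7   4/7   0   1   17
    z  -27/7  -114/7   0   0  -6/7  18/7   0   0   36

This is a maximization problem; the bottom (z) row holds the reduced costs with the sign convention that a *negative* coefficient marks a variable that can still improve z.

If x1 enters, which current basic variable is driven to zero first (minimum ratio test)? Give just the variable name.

Ratios: row 1 (x3): entry -4/7 ≤ 0, skip; row 2 (x4): 3/(3/7) = 7; row 3 (s3): entry -6/7 ≤ 0, skip; row 4 (s4): 17/(29/7) = 119/29.
Minimum ratio 119/29 is in the s4 row, so s4 leaves.

s4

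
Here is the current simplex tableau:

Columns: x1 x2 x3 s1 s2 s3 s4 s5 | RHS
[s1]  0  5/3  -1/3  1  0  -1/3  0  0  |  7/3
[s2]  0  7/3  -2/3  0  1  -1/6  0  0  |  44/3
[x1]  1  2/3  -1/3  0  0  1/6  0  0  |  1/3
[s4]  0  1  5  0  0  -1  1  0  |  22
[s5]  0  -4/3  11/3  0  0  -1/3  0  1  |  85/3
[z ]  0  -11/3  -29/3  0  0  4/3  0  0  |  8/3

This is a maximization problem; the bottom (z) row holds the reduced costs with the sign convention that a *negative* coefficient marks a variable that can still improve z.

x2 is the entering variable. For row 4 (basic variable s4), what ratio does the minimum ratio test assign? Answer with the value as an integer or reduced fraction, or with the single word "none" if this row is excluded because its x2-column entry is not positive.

22

Ratio = RHS / (x2 entry) = 22 / 1 = 22.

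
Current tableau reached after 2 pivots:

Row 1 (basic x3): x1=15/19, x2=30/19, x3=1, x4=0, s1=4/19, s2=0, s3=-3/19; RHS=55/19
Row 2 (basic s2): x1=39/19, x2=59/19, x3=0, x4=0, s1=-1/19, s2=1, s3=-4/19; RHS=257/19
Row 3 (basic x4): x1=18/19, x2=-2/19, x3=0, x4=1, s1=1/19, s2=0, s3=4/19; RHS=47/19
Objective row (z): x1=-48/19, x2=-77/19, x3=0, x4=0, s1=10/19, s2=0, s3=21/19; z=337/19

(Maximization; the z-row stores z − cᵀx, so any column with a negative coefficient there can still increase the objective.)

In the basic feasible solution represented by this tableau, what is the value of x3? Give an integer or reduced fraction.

x3 is basic (row 1); its value is the RHS of that row: 55/19.

55/19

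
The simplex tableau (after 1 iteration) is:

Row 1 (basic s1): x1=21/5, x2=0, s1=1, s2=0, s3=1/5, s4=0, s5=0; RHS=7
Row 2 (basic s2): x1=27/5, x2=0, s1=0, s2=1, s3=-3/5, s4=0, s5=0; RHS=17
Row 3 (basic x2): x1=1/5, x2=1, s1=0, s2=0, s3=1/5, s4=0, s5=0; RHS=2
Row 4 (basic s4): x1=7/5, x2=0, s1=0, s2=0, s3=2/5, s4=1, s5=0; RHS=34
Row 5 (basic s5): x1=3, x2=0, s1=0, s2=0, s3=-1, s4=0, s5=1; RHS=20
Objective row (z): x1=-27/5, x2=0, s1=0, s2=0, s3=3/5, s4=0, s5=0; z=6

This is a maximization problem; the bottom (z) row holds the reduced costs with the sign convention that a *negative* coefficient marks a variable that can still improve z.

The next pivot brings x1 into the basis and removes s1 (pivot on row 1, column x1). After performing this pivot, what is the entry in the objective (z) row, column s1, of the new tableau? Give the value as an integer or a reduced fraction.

9/7

Pivot element is row 1, column x1: 21/5.
Normalize row 1: new (row 1, s1) = 1/(21/5) = 5/21.
z-row ← z-row − (-27/5)·(new row 1): 0 − (-27/5)·(5/21) = 9/7.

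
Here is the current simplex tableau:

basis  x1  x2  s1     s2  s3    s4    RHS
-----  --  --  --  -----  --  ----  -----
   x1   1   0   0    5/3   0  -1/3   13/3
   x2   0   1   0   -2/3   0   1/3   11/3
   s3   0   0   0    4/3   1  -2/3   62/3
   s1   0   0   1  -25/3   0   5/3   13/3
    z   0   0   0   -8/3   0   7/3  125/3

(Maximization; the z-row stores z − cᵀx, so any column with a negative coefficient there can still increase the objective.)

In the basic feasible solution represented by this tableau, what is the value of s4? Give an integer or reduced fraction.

s4 is nonbasic (not in the basis column), so its value in the current BFS is 0.

0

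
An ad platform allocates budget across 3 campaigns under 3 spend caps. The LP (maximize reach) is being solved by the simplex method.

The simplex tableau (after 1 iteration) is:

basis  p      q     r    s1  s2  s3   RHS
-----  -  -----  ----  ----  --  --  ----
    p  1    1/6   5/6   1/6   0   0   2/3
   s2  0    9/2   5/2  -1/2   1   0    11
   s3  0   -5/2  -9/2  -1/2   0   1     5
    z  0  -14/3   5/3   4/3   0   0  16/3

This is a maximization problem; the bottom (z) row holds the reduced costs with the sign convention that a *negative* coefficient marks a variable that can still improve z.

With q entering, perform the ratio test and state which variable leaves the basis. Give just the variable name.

s2

Ratios: row 1 (p): (2/3)/(1/6) = 4; row 2 (s2): 11/(9/2) = 22/9; row 3 (s3): entry -5/2 ≤ 0, skip.
Minimum ratio 22/9 is in the s2 row, so s2 leaves.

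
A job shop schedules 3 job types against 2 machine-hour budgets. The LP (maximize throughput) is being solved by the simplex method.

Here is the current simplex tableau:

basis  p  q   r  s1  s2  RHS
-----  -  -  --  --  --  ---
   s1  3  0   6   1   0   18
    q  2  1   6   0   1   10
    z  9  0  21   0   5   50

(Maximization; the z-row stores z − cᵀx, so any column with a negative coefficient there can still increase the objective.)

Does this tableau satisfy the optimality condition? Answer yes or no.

No objective-row coefficient is strictly negative, so no entering variable exists; the tableau is optimal.

yes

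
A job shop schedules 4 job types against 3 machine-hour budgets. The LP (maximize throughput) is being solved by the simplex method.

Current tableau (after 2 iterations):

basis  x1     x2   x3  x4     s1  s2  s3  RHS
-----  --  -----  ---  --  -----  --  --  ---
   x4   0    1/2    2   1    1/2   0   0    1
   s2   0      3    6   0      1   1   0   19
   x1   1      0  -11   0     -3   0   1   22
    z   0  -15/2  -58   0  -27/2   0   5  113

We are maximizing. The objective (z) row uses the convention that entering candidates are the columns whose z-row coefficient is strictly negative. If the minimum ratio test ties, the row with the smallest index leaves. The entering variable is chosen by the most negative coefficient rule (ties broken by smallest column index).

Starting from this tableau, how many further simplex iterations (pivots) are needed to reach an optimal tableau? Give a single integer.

1

pivot: x3 in, x4 out → z = 142
No improving column remains; optimal.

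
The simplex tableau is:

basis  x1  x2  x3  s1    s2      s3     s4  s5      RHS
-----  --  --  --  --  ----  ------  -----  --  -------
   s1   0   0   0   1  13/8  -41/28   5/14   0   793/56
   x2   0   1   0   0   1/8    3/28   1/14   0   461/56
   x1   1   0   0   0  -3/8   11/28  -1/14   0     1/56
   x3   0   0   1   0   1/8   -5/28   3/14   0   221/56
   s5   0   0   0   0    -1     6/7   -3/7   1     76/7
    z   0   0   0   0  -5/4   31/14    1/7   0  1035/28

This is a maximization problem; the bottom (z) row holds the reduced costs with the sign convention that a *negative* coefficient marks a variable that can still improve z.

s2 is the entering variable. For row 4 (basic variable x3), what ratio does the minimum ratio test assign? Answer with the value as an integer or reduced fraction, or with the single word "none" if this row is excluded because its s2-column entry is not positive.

221/7

Ratio = RHS / (s2 entry) = (221/56) / (1/8) = 221/7.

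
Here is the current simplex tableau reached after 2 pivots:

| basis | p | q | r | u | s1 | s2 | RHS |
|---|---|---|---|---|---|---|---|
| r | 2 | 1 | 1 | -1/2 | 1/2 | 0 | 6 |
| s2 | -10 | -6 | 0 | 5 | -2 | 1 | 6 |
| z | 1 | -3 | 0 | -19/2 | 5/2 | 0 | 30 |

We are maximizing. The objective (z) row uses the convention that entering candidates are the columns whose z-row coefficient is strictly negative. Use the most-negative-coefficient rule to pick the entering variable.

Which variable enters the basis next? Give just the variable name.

Objective-row coefficients: p: 1, q: -3, r: 0, u: -19/2, s1: 5/2, s2: 0.
The most negative is -19/2 in column u, so u enters.

u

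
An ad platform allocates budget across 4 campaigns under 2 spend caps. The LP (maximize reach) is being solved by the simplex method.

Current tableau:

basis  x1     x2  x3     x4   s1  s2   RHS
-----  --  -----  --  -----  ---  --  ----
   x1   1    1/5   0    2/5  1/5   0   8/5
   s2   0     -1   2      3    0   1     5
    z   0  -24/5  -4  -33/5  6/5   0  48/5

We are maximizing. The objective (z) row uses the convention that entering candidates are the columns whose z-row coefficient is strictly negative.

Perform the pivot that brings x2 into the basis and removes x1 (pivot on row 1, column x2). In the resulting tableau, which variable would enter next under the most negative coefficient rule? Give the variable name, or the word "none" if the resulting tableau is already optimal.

Pivot element 1/5. New z-row = old z-row − (-24/5)·(row 1/(1/5)).
Updated z-row coefficients: x1: 24, x2: 0, x3: -4, x4: 3, s1: 6, s2: 0.
The most negative is -4 in column x3, so x3 would enter next.

x3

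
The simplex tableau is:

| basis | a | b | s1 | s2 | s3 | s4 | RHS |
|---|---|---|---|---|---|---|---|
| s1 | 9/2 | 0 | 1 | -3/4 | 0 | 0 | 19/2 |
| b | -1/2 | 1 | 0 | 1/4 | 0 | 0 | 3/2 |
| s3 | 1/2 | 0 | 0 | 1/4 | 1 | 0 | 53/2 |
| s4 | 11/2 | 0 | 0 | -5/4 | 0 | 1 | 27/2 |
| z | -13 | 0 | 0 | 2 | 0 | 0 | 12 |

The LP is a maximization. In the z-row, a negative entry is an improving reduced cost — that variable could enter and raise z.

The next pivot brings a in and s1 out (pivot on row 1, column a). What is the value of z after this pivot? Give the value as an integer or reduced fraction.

355/9

Minimum ratio for a: (19/2)/(9/2) = 19/9.
z changes by −(z-row coeff of a)·ratio = −(-13)·(19/9) = 247/9.
New z = 12 + (247/9) = 355/9.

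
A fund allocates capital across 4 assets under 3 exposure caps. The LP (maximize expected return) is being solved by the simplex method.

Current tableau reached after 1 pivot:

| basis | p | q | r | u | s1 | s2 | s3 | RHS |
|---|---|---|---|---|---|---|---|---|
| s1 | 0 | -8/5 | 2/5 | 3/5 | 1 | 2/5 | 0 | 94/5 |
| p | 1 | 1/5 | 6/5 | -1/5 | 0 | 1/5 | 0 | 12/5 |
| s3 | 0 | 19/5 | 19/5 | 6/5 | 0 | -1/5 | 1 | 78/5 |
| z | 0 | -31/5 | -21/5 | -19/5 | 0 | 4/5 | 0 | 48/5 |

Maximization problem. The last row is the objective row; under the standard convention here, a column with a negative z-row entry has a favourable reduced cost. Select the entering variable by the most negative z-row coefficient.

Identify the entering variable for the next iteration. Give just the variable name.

Objective-row coefficients: p: 0, q: -31/5, r: -21/5, u: -19/5, s1: 0, s2: 4/5, s3: 0.
The most negative is -31/5 in column q, so q enters.

q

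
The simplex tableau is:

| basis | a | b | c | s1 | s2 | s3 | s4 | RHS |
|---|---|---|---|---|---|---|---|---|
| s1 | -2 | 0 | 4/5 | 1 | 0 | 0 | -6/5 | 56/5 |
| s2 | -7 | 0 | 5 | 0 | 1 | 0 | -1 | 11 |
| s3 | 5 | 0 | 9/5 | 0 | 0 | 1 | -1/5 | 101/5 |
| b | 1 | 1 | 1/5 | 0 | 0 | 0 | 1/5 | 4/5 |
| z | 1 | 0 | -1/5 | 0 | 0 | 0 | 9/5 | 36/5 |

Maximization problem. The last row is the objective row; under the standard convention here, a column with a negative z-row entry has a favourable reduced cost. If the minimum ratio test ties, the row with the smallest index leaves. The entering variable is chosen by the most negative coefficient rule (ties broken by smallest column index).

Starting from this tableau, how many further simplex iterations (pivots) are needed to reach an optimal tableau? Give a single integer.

1

pivot: c in, s2 out → z = 191/25
No improving column remains; optimal.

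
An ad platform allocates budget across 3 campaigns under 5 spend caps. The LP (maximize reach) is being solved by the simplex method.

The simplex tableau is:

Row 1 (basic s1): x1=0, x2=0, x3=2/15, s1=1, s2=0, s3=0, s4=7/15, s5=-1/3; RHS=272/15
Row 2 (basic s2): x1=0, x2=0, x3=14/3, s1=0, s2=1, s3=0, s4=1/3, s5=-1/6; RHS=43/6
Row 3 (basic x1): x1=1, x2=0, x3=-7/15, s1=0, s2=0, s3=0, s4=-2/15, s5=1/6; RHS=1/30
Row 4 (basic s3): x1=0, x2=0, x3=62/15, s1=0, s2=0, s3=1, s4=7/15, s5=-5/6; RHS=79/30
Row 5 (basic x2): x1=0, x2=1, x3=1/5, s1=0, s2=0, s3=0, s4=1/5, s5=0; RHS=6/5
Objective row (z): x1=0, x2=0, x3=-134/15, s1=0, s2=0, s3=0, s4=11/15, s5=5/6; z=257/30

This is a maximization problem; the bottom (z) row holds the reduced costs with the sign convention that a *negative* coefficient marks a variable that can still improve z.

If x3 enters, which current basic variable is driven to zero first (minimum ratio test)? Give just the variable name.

Ratios: row 1 (s1): (272/15)/(2/15) = 136; row 2 (s2): (43/6)/(14/3) = 43/28; row 3 (x1): entry -7/15 ≤ 0, skip; row 4 (s3): (79/30)/(62/15) = 79/124; row 5 (x2): (6/5)/(1/5) = 6.
Minimum ratio 79/124 is in the s3 row, so s3 leaves.

s3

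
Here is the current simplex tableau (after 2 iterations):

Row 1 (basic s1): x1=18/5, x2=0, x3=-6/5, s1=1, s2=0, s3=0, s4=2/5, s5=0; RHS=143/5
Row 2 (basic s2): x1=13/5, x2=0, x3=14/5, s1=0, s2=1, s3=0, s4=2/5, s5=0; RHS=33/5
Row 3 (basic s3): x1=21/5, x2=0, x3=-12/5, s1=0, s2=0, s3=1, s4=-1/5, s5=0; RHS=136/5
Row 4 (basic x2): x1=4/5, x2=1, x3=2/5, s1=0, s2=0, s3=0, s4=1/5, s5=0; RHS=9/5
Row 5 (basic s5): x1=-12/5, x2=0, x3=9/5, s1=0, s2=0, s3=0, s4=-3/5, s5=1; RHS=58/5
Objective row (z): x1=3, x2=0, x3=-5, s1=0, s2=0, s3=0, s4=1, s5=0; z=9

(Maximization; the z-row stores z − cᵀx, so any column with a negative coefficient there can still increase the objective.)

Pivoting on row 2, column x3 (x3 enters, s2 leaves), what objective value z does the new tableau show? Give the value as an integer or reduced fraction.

Minimum ratio for x3: (33/5)/(14/5) = 33/14.
z changes by −(z-row coeff of x3)·ratio = −(-5)·(33/14) = 165/14.
New z = 9 + (165/14) = 291/14.

291/14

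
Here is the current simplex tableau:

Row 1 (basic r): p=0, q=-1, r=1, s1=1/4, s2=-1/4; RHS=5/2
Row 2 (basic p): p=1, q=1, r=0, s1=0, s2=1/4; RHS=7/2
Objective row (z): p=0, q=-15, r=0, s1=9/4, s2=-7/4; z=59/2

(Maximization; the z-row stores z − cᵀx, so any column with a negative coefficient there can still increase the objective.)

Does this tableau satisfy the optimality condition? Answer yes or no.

Column q has objective-row coefficient -15, which is negative; an improving pivot exists, so not yet optimal.

no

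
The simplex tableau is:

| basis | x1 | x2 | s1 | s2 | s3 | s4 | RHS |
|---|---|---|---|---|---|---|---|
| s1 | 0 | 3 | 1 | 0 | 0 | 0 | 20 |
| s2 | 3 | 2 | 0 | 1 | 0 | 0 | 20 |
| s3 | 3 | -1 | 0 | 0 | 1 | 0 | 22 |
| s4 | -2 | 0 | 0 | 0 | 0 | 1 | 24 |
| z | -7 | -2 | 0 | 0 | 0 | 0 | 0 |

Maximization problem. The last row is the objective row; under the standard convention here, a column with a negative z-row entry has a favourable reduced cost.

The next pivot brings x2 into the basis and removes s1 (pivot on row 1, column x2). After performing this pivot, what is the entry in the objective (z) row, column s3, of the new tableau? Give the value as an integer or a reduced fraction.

Pivot element is row 1, column x2: 3.
Normalize row 1: new (row 1, s3) = 0/3 = 0.
z-row ← z-row − (-2)·(new row 1): 0 − (-2)·0 = 0.

0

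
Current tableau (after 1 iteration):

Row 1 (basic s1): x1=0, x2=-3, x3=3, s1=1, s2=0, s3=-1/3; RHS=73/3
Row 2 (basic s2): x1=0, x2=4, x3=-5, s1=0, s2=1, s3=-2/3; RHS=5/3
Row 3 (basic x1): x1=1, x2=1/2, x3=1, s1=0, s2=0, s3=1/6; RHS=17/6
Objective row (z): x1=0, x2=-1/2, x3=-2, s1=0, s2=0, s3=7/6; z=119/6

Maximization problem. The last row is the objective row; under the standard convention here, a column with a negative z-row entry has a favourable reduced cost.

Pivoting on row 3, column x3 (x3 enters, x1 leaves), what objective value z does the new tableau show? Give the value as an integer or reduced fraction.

Minimum ratio for x3: (17/6)/1 = 17/6.
z changes by −(z-row coeff of x3)·ratio = −(-2)·(17/6) = 17/3.
New z = 119/6 + (17/3) = 51/2.

51/2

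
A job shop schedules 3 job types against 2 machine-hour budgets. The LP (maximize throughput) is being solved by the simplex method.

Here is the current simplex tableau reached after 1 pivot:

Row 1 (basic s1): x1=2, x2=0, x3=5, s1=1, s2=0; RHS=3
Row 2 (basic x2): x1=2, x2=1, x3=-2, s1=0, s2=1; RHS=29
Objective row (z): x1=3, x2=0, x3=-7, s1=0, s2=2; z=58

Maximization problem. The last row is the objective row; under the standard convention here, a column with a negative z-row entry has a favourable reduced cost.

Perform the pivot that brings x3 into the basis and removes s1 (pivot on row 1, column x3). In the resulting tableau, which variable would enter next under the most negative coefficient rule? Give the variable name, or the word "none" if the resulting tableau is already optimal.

Pivot element 5. New z-row = old z-row − (-7)·(row 1/5).
Updated z-row coefficients: x1: 29/5, x2: 0, x3: 0, s1: 7/5, s2: 2.
No coefficient is strictly negative; the tableau after this pivot is optimal.

none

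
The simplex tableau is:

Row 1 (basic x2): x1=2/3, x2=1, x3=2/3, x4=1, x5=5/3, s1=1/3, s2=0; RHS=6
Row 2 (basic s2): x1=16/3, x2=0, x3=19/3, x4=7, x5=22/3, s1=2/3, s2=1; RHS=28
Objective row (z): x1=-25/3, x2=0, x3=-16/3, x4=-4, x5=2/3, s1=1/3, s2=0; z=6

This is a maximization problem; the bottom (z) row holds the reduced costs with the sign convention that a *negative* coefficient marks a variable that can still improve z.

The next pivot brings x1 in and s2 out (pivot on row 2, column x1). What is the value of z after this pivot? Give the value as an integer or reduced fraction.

Minimum ratio for x1: 28/(16/3) = 21/4.
z changes by −(z-row coeff of x1)·ratio = −(-25/3)·(21/4) = 175/4.
New z = 6 + (175/4) = 199/4.

199/4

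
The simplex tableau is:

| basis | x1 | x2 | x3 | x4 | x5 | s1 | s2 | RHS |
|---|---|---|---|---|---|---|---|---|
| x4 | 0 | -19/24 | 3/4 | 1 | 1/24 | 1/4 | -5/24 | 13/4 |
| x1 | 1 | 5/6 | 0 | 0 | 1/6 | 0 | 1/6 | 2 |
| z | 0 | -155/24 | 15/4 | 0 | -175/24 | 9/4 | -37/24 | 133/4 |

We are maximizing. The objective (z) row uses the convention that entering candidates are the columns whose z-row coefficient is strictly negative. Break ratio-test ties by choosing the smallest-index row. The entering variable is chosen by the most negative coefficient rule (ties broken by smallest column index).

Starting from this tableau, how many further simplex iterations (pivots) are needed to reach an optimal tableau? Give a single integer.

pivot: x5 in, x1 out → z = 483/4
No improving column remains; optimal.

1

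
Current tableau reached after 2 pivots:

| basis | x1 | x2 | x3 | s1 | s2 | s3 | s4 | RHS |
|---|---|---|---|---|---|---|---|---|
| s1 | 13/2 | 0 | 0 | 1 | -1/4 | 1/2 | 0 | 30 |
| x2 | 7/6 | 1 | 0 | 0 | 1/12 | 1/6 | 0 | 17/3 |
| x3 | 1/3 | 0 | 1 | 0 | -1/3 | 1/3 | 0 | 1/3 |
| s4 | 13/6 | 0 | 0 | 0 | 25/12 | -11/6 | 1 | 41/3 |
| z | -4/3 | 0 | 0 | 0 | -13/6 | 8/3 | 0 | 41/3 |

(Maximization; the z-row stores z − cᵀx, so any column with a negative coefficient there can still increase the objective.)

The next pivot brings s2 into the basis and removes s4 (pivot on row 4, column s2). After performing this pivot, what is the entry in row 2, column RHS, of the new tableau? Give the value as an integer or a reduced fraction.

128/25

Pivot element is row 4, column s2: 25/12.
Normalize row 4: new (row 4, RHS) = (41/3)/(25/12) = 164/25.
row 2 ← row 2 − (1/12)·(new row 4): 17/3 − (1/12)·(164/25) = 128/25.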